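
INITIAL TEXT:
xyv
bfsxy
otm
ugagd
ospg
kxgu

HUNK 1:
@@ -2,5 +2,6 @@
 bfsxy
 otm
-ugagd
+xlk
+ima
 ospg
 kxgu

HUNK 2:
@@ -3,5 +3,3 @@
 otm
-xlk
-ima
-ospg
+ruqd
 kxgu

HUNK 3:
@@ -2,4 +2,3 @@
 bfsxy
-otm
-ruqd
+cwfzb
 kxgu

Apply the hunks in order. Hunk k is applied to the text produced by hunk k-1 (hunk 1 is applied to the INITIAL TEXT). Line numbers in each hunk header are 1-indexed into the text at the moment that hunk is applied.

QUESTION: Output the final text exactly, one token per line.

Hunk 1: at line 2 remove [ugagd] add [xlk,ima] -> 7 lines: xyv bfsxy otm xlk ima ospg kxgu
Hunk 2: at line 3 remove [xlk,ima,ospg] add [ruqd] -> 5 lines: xyv bfsxy otm ruqd kxgu
Hunk 3: at line 2 remove [otm,ruqd] add [cwfzb] -> 4 lines: xyv bfsxy cwfzb kxgu

Answer: xyv
bfsxy
cwfzb
kxgu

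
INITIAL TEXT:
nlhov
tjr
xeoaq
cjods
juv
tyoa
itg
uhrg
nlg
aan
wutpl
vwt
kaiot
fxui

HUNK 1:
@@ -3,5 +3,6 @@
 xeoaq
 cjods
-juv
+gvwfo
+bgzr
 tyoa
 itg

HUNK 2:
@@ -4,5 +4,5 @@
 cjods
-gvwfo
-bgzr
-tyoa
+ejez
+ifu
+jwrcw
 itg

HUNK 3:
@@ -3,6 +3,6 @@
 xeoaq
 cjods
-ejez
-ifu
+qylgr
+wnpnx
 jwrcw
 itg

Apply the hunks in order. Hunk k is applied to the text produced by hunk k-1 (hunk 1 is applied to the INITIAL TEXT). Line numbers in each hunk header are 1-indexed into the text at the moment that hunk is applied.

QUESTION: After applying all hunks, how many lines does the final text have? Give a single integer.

Answer: 15

Derivation:
Hunk 1: at line 3 remove [juv] add [gvwfo,bgzr] -> 15 lines: nlhov tjr xeoaq cjods gvwfo bgzr tyoa itg uhrg nlg aan wutpl vwt kaiot fxui
Hunk 2: at line 4 remove [gvwfo,bgzr,tyoa] add [ejez,ifu,jwrcw] -> 15 lines: nlhov tjr xeoaq cjods ejez ifu jwrcw itg uhrg nlg aan wutpl vwt kaiot fxui
Hunk 3: at line 3 remove [ejez,ifu] add [qylgr,wnpnx] -> 15 lines: nlhov tjr xeoaq cjods qylgr wnpnx jwrcw itg uhrg nlg aan wutpl vwt kaiot fxui
Final line count: 15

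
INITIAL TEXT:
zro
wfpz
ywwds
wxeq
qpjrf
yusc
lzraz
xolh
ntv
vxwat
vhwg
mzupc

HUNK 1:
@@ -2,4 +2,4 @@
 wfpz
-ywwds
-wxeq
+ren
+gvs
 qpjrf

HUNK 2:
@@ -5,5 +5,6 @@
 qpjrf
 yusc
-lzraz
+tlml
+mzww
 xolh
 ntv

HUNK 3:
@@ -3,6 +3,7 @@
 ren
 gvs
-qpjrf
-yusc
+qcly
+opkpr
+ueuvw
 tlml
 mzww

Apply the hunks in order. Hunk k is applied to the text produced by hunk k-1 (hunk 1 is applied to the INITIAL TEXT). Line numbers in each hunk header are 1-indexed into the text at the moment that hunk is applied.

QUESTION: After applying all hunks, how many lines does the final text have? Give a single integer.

Answer: 14

Derivation:
Hunk 1: at line 2 remove [ywwds,wxeq] add [ren,gvs] -> 12 lines: zro wfpz ren gvs qpjrf yusc lzraz xolh ntv vxwat vhwg mzupc
Hunk 2: at line 5 remove [lzraz] add [tlml,mzww] -> 13 lines: zro wfpz ren gvs qpjrf yusc tlml mzww xolh ntv vxwat vhwg mzupc
Hunk 3: at line 3 remove [qpjrf,yusc] add [qcly,opkpr,ueuvw] -> 14 lines: zro wfpz ren gvs qcly opkpr ueuvw tlml mzww xolh ntv vxwat vhwg mzupc
Final line count: 14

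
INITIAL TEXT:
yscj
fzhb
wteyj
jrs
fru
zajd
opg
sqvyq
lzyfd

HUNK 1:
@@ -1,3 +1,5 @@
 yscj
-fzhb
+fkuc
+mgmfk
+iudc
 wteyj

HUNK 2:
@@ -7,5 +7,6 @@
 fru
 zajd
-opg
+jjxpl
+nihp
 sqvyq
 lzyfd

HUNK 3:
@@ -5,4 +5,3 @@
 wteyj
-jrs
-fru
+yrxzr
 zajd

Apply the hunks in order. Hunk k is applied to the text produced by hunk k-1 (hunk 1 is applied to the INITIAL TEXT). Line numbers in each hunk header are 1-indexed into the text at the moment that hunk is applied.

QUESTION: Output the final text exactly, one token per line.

Hunk 1: at line 1 remove [fzhb] add [fkuc,mgmfk,iudc] -> 11 lines: yscj fkuc mgmfk iudc wteyj jrs fru zajd opg sqvyq lzyfd
Hunk 2: at line 7 remove [opg] add [jjxpl,nihp] -> 12 lines: yscj fkuc mgmfk iudc wteyj jrs fru zajd jjxpl nihp sqvyq lzyfd
Hunk 3: at line 5 remove [jrs,fru] add [yrxzr] -> 11 lines: yscj fkuc mgmfk iudc wteyj yrxzr zajd jjxpl nihp sqvyq lzyfd

Answer: yscj
fkuc
mgmfk
iudc
wteyj
yrxzr
zajd
jjxpl
nihp
sqvyq
lzyfd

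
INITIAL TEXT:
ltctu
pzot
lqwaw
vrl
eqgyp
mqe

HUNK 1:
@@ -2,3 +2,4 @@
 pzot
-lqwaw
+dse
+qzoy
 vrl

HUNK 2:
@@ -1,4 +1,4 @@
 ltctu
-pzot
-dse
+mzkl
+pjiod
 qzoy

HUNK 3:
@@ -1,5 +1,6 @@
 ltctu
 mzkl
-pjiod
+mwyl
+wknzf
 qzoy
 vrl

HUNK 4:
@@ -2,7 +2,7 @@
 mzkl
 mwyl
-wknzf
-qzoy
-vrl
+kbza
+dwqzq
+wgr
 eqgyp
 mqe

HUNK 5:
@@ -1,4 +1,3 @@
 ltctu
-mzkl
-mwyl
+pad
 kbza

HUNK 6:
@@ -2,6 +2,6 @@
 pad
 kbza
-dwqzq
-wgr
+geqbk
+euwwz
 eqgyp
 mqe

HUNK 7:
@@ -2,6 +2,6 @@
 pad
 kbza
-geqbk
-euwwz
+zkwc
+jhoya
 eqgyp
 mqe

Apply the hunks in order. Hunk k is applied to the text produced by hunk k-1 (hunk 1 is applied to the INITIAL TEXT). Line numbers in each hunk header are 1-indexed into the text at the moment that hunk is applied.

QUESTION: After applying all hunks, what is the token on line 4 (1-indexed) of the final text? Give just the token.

Answer: zkwc

Derivation:
Hunk 1: at line 2 remove [lqwaw] add [dse,qzoy] -> 7 lines: ltctu pzot dse qzoy vrl eqgyp mqe
Hunk 2: at line 1 remove [pzot,dse] add [mzkl,pjiod] -> 7 lines: ltctu mzkl pjiod qzoy vrl eqgyp mqe
Hunk 3: at line 1 remove [pjiod] add [mwyl,wknzf] -> 8 lines: ltctu mzkl mwyl wknzf qzoy vrl eqgyp mqe
Hunk 4: at line 2 remove [wknzf,qzoy,vrl] add [kbza,dwqzq,wgr] -> 8 lines: ltctu mzkl mwyl kbza dwqzq wgr eqgyp mqe
Hunk 5: at line 1 remove [mzkl,mwyl] add [pad] -> 7 lines: ltctu pad kbza dwqzq wgr eqgyp mqe
Hunk 6: at line 2 remove [dwqzq,wgr] add [geqbk,euwwz] -> 7 lines: ltctu pad kbza geqbk euwwz eqgyp mqe
Hunk 7: at line 2 remove [geqbk,euwwz] add [zkwc,jhoya] -> 7 lines: ltctu pad kbza zkwc jhoya eqgyp mqe
Final line 4: zkwc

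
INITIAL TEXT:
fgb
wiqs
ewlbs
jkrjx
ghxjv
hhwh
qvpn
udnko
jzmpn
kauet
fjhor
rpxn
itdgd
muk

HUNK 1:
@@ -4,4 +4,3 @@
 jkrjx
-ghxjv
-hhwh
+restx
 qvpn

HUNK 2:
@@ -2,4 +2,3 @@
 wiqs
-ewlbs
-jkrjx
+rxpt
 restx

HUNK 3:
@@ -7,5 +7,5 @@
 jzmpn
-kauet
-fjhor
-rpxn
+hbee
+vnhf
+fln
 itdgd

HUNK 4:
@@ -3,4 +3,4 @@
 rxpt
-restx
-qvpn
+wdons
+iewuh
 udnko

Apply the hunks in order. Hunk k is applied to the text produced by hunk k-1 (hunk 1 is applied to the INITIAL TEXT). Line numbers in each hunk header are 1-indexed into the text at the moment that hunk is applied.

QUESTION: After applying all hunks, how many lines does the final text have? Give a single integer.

Hunk 1: at line 4 remove [ghxjv,hhwh] add [restx] -> 13 lines: fgb wiqs ewlbs jkrjx restx qvpn udnko jzmpn kauet fjhor rpxn itdgd muk
Hunk 2: at line 2 remove [ewlbs,jkrjx] add [rxpt] -> 12 lines: fgb wiqs rxpt restx qvpn udnko jzmpn kauet fjhor rpxn itdgd muk
Hunk 3: at line 7 remove [kauet,fjhor,rpxn] add [hbee,vnhf,fln] -> 12 lines: fgb wiqs rxpt restx qvpn udnko jzmpn hbee vnhf fln itdgd muk
Hunk 4: at line 3 remove [restx,qvpn] add [wdons,iewuh] -> 12 lines: fgb wiqs rxpt wdons iewuh udnko jzmpn hbee vnhf fln itdgd muk
Final line count: 12

Answer: 12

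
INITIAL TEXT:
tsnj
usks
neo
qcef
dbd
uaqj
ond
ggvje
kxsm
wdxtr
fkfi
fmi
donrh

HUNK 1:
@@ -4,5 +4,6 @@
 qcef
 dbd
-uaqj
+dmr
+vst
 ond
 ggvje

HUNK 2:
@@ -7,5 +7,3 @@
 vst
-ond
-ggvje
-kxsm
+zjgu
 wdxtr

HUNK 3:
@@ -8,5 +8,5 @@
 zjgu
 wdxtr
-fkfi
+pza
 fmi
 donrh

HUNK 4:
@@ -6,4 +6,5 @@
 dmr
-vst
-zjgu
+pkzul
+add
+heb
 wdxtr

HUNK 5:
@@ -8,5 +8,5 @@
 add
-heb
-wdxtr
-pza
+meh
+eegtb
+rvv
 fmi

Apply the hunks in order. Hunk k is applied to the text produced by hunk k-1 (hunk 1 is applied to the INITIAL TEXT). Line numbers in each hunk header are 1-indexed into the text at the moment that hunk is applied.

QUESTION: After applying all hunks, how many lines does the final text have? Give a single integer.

Hunk 1: at line 4 remove [uaqj] add [dmr,vst] -> 14 lines: tsnj usks neo qcef dbd dmr vst ond ggvje kxsm wdxtr fkfi fmi donrh
Hunk 2: at line 7 remove [ond,ggvje,kxsm] add [zjgu] -> 12 lines: tsnj usks neo qcef dbd dmr vst zjgu wdxtr fkfi fmi donrh
Hunk 3: at line 8 remove [fkfi] add [pza] -> 12 lines: tsnj usks neo qcef dbd dmr vst zjgu wdxtr pza fmi donrh
Hunk 4: at line 6 remove [vst,zjgu] add [pkzul,add,heb] -> 13 lines: tsnj usks neo qcef dbd dmr pkzul add heb wdxtr pza fmi donrh
Hunk 5: at line 8 remove [heb,wdxtr,pza] add [meh,eegtb,rvv] -> 13 lines: tsnj usks neo qcef dbd dmr pkzul add meh eegtb rvv fmi donrh
Final line count: 13

Answer: 13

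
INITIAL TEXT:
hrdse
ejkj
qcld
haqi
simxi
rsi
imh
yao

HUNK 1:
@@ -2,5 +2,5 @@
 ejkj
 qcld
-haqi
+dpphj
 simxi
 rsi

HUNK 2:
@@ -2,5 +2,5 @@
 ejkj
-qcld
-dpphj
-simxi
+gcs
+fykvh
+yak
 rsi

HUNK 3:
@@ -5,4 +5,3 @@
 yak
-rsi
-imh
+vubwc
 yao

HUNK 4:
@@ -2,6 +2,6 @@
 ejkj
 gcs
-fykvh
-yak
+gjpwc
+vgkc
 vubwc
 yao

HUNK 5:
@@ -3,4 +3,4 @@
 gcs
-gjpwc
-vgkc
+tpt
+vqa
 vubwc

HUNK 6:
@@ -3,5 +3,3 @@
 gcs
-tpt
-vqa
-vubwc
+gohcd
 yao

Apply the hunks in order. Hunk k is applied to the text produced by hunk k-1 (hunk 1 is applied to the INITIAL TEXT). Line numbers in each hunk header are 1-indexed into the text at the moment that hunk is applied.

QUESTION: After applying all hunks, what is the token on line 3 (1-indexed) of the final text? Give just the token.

Hunk 1: at line 2 remove [haqi] add [dpphj] -> 8 lines: hrdse ejkj qcld dpphj simxi rsi imh yao
Hunk 2: at line 2 remove [qcld,dpphj,simxi] add [gcs,fykvh,yak] -> 8 lines: hrdse ejkj gcs fykvh yak rsi imh yao
Hunk 3: at line 5 remove [rsi,imh] add [vubwc] -> 7 lines: hrdse ejkj gcs fykvh yak vubwc yao
Hunk 4: at line 2 remove [fykvh,yak] add [gjpwc,vgkc] -> 7 lines: hrdse ejkj gcs gjpwc vgkc vubwc yao
Hunk 5: at line 3 remove [gjpwc,vgkc] add [tpt,vqa] -> 7 lines: hrdse ejkj gcs tpt vqa vubwc yao
Hunk 6: at line 3 remove [tpt,vqa,vubwc] add [gohcd] -> 5 lines: hrdse ejkj gcs gohcd yao
Final line 3: gcs

Answer: gcs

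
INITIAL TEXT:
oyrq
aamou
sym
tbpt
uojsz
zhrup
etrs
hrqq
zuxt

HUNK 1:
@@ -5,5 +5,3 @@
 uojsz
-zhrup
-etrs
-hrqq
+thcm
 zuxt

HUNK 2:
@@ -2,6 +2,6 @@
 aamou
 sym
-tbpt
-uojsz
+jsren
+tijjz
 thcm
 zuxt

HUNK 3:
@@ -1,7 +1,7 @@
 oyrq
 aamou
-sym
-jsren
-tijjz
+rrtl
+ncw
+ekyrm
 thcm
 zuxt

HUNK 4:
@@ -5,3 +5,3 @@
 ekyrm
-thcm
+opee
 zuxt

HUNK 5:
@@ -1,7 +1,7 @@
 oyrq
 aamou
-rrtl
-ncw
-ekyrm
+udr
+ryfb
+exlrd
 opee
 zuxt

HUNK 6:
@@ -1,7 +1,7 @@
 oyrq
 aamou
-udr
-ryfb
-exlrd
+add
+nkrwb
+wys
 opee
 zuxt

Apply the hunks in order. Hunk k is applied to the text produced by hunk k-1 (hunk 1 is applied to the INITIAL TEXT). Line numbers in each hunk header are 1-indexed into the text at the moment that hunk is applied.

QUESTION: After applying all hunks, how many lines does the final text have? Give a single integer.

Hunk 1: at line 5 remove [zhrup,etrs,hrqq] add [thcm] -> 7 lines: oyrq aamou sym tbpt uojsz thcm zuxt
Hunk 2: at line 2 remove [tbpt,uojsz] add [jsren,tijjz] -> 7 lines: oyrq aamou sym jsren tijjz thcm zuxt
Hunk 3: at line 1 remove [sym,jsren,tijjz] add [rrtl,ncw,ekyrm] -> 7 lines: oyrq aamou rrtl ncw ekyrm thcm zuxt
Hunk 4: at line 5 remove [thcm] add [opee] -> 7 lines: oyrq aamou rrtl ncw ekyrm opee zuxt
Hunk 5: at line 1 remove [rrtl,ncw,ekyrm] add [udr,ryfb,exlrd] -> 7 lines: oyrq aamou udr ryfb exlrd opee zuxt
Hunk 6: at line 1 remove [udr,ryfb,exlrd] add [add,nkrwb,wys] -> 7 lines: oyrq aamou add nkrwb wys opee zuxt
Final line count: 7

Answer: 7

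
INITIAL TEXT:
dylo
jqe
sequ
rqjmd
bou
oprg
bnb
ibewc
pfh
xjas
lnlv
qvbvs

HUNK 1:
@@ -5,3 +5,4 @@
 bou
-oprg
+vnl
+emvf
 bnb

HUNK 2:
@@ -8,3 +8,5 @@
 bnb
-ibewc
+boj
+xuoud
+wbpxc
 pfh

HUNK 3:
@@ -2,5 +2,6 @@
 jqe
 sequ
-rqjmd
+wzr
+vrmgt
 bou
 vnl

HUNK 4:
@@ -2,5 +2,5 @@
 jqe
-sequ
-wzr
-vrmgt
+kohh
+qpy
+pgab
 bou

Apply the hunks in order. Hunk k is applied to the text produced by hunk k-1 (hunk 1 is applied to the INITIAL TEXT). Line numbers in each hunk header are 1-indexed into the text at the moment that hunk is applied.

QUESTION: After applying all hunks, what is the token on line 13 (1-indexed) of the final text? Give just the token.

Hunk 1: at line 5 remove [oprg] add [vnl,emvf] -> 13 lines: dylo jqe sequ rqjmd bou vnl emvf bnb ibewc pfh xjas lnlv qvbvs
Hunk 2: at line 8 remove [ibewc] add [boj,xuoud,wbpxc] -> 15 lines: dylo jqe sequ rqjmd bou vnl emvf bnb boj xuoud wbpxc pfh xjas lnlv qvbvs
Hunk 3: at line 2 remove [rqjmd] add [wzr,vrmgt] -> 16 lines: dylo jqe sequ wzr vrmgt bou vnl emvf bnb boj xuoud wbpxc pfh xjas lnlv qvbvs
Hunk 4: at line 2 remove [sequ,wzr,vrmgt] add [kohh,qpy,pgab] -> 16 lines: dylo jqe kohh qpy pgab bou vnl emvf bnb boj xuoud wbpxc pfh xjas lnlv qvbvs
Final line 13: pfh

Answer: pfh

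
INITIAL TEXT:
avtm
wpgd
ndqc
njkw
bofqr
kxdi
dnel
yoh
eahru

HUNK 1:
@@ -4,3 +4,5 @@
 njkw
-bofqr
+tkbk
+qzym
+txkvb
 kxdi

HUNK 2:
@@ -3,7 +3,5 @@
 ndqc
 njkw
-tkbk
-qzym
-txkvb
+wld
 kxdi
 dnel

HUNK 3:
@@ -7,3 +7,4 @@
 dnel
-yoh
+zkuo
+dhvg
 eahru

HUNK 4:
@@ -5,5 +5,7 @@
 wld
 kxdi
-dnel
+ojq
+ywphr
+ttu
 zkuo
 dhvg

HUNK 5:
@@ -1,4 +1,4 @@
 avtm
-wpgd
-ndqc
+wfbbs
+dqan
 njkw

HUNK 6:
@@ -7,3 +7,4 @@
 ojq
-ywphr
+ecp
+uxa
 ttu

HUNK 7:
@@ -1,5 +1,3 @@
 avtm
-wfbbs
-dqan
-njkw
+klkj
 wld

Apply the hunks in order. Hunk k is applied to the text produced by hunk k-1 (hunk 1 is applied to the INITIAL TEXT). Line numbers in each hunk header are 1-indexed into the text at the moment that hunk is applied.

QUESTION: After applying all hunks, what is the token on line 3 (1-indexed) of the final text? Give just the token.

Answer: wld

Derivation:
Hunk 1: at line 4 remove [bofqr] add [tkbk,qzym,txkvb] -> 11 lines: avtm wpgd ndqc njkw tkbk qzym txkvb kxdi dnel yoh eahru
Hunk 2: at line 3 remove [tkbk,qzym,txkvb] add [wld] -> 9 lines: avtm wpgd ndqc njkw wld kxdi dnel yoh eahru
Hunk 3: at line 7 remove [yoh] add [zkuo,dhvg] -> 10 lines: avtm wpgd ndqc njkw wld kxdi dnel zkuo dhvg eahru
Hunk 4: at line 5 remove [dnel] add [ojq,ywphr,ttu] -> 12 lines: avtm wpgd ndqc njkw wld kxdi ojq ywphr ttu zkuo dhvg eahru
Hunk 5: at line 1 remove [wpgd,ndqc] add [wfbbs,dqan] -> 12 lines: avtm wfbbs dqan njkw wld kxdi ojq ywphr ttu zkuo dhvg eahru
Hunk 6: at line 7 remove [ywphr] add [ecp,uxa] -> 13 lines: avtm wfbbs dqan njkw wld kxdi ojq ecp uxa ttu zkuo dhvg eahru
Hunk 7: at line 1 remove [wfbbs,dqan,njkw] add [klkj] -> 11 lines: avtm klkj wld kxdi ojq ecp uxa ttu zkuo dhvg eahru
Final line 3: wld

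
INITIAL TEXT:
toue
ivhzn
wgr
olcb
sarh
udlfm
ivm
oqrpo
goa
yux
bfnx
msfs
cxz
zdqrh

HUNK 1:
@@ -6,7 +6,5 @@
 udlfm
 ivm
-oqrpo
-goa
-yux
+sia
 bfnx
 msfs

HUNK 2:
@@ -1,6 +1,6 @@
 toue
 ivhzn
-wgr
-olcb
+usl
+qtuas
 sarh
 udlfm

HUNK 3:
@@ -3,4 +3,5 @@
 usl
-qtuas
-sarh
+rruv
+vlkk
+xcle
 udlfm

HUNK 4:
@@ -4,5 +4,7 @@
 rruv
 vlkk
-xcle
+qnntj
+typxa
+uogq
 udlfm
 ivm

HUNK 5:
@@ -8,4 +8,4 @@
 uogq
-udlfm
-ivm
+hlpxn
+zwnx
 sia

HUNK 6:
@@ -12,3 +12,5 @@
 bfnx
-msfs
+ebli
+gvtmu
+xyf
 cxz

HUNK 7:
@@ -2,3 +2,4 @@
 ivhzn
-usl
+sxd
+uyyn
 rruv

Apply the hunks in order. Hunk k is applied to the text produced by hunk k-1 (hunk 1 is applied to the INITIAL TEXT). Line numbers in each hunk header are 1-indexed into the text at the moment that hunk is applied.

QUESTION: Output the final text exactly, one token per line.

Hunk 1: at line 6 remove [oqrpo,goa,yux] add [sia] -> 12 lines: toue ivhzn wgr olcb sarh udlfm ivm sia bfnx msfs cxz zdqrh
Hunk 2: at line 1 remove [wgr,olcb] add [usl,qtuas] -> 12 lines: toue ivhzn usl qtuas sarh udlfm ivm sia bfnx msfs cxz zdqrh
Hunk 3: at line 3 remove [qtuas,sarh] add [rruv,vlkk,xcle] -> 13 lines: toue ivhzn usl rruv vlkk xcle udlfm ivm sia bfnx msfs cxz zdqrh
Hunk 4: at line 4 remove [xcle] add [qnntj,typxa,uogq] -> 15 lines: toue ivhzn usl rruv vlkk qnntj typxa uogq udlfm ivm sia bfnx msfs cxz zdqrh
Hunk 5: at line 8 remove [udlfm,ivm] add [hlpxn,zwnx] -> 15 lines: toue ivhzn usl rruv vlkk qnntj typxa uogq hlpxn zwnx sia bfnx msfs cxz zdqrh
Hunk 6: at line 12 remove [msfs] add [ebli,gvtmu,xyf] -> 17 lines: toue ivhzn usl rruv vlkk qnntj typxa uogq hlpxn zwnx sia bfnx ebli gvtmu xyf cxz zdqrh
Hunk 7: at line 2 remove [usl] add [sxd,uyyn] -> 18 lines: toue ivhzn sxd uyyn rruv vlkk qnntj typxa uogq hlpxn zwnx sia bfnx ebli gvtmu xyf cxz zdqrh

Answer: toue
ivhzn
sxd
uyyn
rruv
vlkk
qnntj
typxa
uogq
hlpxn
zwnx
sia
bfnx
ebli
gvtmu
xyf
cxz
zdqrh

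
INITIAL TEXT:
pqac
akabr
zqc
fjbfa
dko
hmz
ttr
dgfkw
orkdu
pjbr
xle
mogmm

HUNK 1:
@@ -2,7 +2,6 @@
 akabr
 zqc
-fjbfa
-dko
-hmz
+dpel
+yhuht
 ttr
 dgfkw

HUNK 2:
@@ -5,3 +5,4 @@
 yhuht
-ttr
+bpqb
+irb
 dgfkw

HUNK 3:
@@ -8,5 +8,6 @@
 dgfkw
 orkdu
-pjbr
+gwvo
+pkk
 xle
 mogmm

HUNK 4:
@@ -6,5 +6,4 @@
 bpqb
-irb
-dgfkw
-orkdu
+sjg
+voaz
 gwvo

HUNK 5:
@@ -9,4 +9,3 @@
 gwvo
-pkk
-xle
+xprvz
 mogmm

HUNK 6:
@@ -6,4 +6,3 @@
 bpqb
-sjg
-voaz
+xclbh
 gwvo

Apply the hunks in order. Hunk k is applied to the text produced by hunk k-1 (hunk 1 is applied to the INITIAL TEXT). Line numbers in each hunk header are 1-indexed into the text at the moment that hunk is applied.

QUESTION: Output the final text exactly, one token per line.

Answer: pqac
akabr
zqc
dpel
yhuht
bpqb
xclbh
gwvo
xprvz
mogmm

Derivation:
Hunk 1: at line 2 remove [fjbfa,dko,hmz] add [dpel,yhuht] -> 11 lines: pqac akabr zqc dpel yhuht ttr dgfkw orkdu pjbr xle mogmm
Hunk 2: at line 5 remove [ttr] add [bpqb,irb] -> 12 lines: pqac akabr zqc dpel yhuht bpqb irb dgfkw orkdu pjbr xle mogmm
Hunk 3: at line 8 remove [pjbr] add [gwvo,pkk] -> 13 lines: pqac akabr zqc dpel yhuht bpqb irb dgfkw orkdu gwvo pkk xle mogmm
Hunk 4: at line 6 remove [irb,dgfkw,orkdu] add [sjg,voaz] -> 12 lines: pqac akabr zqc dpel yhuht bpqb sjg voaz gwvo pkk xle mogmm
Hunk 5: at line 9 remove [pkk,xle] add [xprvz] -> 11 lines: pqac akabr zqc dpel yhuht bpqb sjg voaz gwvo xprvz mogmm
Hunk 6: at line 6 remove [sjg,voaz] add [xclbh] -> 10 lines: pqac akabr zqc dpel yhuht bpqb xclbh gwvo xprvz mogmm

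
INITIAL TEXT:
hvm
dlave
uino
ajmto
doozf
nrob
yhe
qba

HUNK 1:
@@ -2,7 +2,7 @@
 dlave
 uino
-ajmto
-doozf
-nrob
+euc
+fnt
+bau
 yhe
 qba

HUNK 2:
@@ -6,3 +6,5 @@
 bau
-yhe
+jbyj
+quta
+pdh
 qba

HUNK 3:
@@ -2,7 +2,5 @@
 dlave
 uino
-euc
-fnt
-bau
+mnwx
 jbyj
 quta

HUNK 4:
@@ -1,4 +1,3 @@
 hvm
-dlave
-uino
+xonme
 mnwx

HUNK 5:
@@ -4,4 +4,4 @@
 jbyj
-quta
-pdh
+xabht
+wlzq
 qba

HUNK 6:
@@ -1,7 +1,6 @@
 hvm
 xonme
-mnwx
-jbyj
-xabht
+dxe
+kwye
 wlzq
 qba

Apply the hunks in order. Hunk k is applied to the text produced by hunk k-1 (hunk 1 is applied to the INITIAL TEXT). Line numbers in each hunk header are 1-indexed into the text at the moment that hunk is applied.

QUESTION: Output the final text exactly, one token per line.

Answer: hvm
xonme
dxe
kwye
wlzq
qba

Derivation:
Hunk 1: at line 2 remove [ajmto,doozf,nrob] add [euc,fnt,bau] -> 8 lines: hvm dlave uino euc fnt bau yhe qba
Hunk 2: at line 6 remove [yhe] add [jbyj,quta,pdh] -> 10 lines: hvm dlave uino euc fnt bau jbyj quta pdh qba
Hunk 3: at line 2 remove [euc,fnt,bau] add [mnwx] -> 8 lines: hvm dlave uino mnwx jbyj quta pdh qba
Hunk 4: at line 1 remove [dlave,uino] add [xonme] -> 7 lines: hvm xonme mnwx jbyj quta pdh qba
Hunk 5: at line 4 remove [quta,pdh] add [xabht,wlzq] -> 7 lines: hvm xonme mnwx jbyj xabht wlzq qba
Hunk 6: at line 1 remove [mnwx,jbyj,xabht] add [dxe,kwye] -> 6 lines: hvm xonme dxe kwye wlzq qba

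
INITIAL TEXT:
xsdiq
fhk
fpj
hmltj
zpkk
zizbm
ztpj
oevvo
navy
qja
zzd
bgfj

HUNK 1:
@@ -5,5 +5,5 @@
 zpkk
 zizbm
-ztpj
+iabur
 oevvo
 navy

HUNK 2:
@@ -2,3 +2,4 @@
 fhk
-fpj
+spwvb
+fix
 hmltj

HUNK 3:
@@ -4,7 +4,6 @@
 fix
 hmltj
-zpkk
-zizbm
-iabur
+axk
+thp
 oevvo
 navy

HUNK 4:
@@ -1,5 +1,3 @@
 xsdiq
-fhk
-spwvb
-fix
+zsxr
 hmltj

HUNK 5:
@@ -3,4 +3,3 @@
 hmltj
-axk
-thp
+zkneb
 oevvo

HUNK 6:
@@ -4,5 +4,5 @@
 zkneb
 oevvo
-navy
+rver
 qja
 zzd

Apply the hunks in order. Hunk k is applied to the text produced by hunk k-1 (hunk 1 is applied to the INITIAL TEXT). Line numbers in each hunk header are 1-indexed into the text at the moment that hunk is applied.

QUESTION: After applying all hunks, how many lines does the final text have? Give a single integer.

Answer: 9

Derivation:
Hunk 1: at line 5 remove [ztpj] add [iabur] -> 12 lines: xsdiq fhk fpj hmltj zpkk zizbm iabur oevvo navy qja zzd bgfj
Hunk 2: at line 2 remove [fpj] add [spwvb,fix] -> 13 lines: xsdiq fhk spwvb fix hmltj zpkk zizbm iabur oevvo navy qja zzd bgfj
Hunk 3: at line 4 remove [zpkk,zizbm,iabur] add [axk,thp] -> 12 lines: xsdiq fhk spwvb fix hmltj axk thp oevvo navy qja zzd bgfj
Hunk 4: at line 1 remove [fhk,spwvb,fix] add [zsxr] -> 10 lines: xsdiq zsxr hmltj axk thp oevvo navy qja zzd bgfj
Hunk 5: at line 3 remove [axk,thp] add [zkneb] -> 9 lines: xsdiq zsxr hmltj zkneb oevvo navy qja zzd bgfj
Hunk 6: at line 4 remove [navy] add [rver] -> 9 lines: xsdiq zsxr hmltj zkneb oevvo rver qja zzd bgfj
Final line count: 9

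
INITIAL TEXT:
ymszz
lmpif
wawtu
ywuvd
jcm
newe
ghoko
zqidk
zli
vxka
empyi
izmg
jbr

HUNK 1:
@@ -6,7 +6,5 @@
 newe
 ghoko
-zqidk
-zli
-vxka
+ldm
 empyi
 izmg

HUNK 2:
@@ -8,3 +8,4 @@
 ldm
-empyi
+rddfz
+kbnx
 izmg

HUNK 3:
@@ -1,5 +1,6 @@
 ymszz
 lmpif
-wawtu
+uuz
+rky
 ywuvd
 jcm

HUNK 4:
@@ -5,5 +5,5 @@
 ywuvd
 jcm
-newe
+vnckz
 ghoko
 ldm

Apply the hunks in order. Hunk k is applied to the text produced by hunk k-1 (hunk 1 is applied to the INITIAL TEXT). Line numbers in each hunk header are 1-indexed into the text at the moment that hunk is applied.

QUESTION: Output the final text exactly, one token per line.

Answer: ymszz
lmpif
uuz
rky
ywuvd
jcm
vnckz
ghoko
ldm
rddfz
kbnx
izmg
jbr

Derivation:
Hunk 1: at line 6 remove [zqidk,zli,vxka] add [ldm] -> 11 lines: ymszz lmpif wawtu ywuvd jcm newe ghoko ldm empyi izmg jbr
Hunk 2: at line 8 remove [empyi] add [rddfz,kbnx] -> 12 lines: ymszz lmpif wawtu ywuvd jcm newe ghoko ldm rddfz kbnx izmg jbr
Hunk 3: at line 1 remove [wawtu] add [uuz,rky] -> 13 lines: ymszz lmpif uuz rky ywuvd jcm newe ghoko ldm rddfz kbnx izmg jbr
Hunk 4: at line 5 remove [newe] add [vnckz] -> 13 lines: ymszz lmpif uuz rky ywuvd jcm vnckz ghoko ldm rddfz kbnx izmg jbr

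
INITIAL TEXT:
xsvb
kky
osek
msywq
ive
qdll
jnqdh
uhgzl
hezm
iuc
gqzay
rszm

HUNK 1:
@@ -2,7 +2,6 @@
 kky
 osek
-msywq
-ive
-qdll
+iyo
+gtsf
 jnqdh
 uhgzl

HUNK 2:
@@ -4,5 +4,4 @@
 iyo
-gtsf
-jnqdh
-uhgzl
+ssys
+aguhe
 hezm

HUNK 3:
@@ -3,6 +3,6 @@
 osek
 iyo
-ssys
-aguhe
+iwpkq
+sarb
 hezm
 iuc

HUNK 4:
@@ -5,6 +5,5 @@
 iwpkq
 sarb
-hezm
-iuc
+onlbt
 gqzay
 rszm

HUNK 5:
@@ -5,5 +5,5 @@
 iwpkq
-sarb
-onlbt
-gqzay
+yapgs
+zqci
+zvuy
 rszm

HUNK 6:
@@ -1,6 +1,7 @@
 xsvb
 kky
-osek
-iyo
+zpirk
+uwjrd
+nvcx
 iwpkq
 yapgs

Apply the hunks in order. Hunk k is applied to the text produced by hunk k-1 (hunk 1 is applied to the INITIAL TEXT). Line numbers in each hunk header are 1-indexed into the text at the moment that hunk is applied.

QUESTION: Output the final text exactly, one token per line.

Hunk 1: at line 2 remove [msywq,ive,qdll] add [iyo,gtsf] -> 11 lines: xsvb kky osek iyo gtsf jnqdh uhgzl hezm iuc gqzay rszm
Hunk 2: at line 4 remove [gtsf,jnqdh,uhgzl] add [ssys,aguhe] -> 10 lines: xsvb kky osek iyo ssys aguhe hezm iuc gqzay rszm
Hunk 3: at line 3 remove [ssys,aguhe] add [iwpkq,sarb] -> 10 lines: xsvb kky osek iyo iwpkq sarb hezm iuc gqzay rszm
Hunk 4: at line 5 remove [hezm,iuc] add [onlbt] -> 9 lines: xsvb kky osek iyo iwpkq sarb onlbt gqzay rszm
Hunk 5: at line 5 remove [sarb,onlbt,gqzay] add [yapgs,zqci,zvuy] -> 9 lines: xsvb kky osek iyo iwpkq yapgs zqci zvuy rszm
Hunk 6: at line 1 remove [osek,iyo] add [zpirk,uwjrd,nvcx] -> 10 lines: xsvb kky zpirk uwjrd nvcx iwpkq yapgs zqci zvuy rszm

Answer: xsvb
kky
zpirk
uwjrd
nvcx
iwpkq
yapgs
zqci
zvuy
rszm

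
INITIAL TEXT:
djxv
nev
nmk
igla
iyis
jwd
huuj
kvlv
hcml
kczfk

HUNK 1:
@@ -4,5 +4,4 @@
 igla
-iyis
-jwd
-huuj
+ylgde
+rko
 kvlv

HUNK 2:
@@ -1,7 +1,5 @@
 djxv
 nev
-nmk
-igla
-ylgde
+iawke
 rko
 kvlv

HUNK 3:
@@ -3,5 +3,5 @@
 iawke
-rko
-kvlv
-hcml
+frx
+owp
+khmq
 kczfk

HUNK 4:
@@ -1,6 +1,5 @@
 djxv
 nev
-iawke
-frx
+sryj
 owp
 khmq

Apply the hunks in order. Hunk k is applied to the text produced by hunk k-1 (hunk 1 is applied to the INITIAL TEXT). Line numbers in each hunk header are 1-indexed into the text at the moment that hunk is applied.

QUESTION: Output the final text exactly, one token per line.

Hunk 1: at line 4 remove [iyis,jwd,huuj] add [ylgde,rko] -> 9 lines: djxv nev nmk igla ylgde rko kvlv hcml kczfk
Hunk 2: at line 1 remove [nmk,igla,ylgde] add [iawke] -> 7 lines: djxv nev iawke rko kvlv hcml kczfk
Hunk 3: at line 3 remove [rko,kvlv,hcml] add [frx,owp,khmq] -> 7 lines: djxv nev iawke frx owp khmq kczfk
Hunk 4: at line 1 remove [iawke,frx] add [sryj] -> 6 lines: djxv nev sryj owp khmq kczfk

Answer: djxv
nev
sryj
owp
khmq
kczfk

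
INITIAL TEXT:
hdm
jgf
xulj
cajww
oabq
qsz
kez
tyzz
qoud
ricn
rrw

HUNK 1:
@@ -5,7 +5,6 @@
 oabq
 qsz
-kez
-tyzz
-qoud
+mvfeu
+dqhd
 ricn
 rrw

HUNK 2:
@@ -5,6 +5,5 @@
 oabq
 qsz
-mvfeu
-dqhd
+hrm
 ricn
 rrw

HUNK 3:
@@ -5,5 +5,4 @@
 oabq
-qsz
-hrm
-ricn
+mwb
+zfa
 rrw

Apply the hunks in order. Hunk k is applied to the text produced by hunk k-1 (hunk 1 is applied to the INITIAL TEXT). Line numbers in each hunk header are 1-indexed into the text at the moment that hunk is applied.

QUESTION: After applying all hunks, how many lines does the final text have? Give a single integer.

Hunk 1: at line 5 remove [kez,tyzz,qoud] add [mvfeu,dqhd] -> 10 lines: hdm jgf xulj cajww oabq qsz mvfeu dqhd ricn rrw
Hunk 2: at line 5 remove [mvfeu,dqhd] add [hrm] -> 9 lines: hdm jgf xulj cajww oabq qsz hrm ricn rrw
Hunk 3: at line 5 remove [qsz,hrm,ricn] add [mwb,zfa] -> 8 lines: hdm jgf xulj cajww oabq mwb zfa rrw
Final line count: 8

Answer: 8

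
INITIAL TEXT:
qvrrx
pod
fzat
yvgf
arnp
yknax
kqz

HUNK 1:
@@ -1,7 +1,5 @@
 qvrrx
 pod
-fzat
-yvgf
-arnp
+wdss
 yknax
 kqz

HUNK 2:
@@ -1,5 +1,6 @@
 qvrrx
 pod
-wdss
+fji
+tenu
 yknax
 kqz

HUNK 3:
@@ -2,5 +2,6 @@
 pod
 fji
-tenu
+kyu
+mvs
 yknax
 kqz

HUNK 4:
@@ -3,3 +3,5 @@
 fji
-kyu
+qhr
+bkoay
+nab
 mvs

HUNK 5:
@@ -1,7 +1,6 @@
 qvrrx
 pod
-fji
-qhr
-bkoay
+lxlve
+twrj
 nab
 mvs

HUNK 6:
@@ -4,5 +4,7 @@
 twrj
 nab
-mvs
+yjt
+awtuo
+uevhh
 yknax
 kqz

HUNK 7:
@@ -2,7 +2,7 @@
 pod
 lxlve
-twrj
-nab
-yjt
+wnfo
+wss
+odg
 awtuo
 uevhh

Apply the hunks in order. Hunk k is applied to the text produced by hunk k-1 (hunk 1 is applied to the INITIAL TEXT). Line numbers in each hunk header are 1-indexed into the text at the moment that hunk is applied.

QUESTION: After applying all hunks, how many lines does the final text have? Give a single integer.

Hunk 1: at line 1 remove [fzat,yvgf,arnp] add [wdss] -> 5 lines: qvrrx pod wdss yknax kqz
Hunk 2: at line 1 remove [wdss] add [fji,tenu] -> 6 lines: qvrrx pod fji tenu yknax kqz
Hunk 3: at line 2 remove [tenu] add [kyu,mvs] -> 7 lines: qvrrx pod fji kyu mvs yknax kqz
Hunk 4: at line 3 remove [kyu] add [qhr,bkoay,nab] -> 9 lines: qvrrx pod fji qhr bkoay nab mvs yknax kqz
Hunk 5: at line 1 remove [fji,qhr,bkoay] add [lxlve,twrj] -> 8 lines: qvrrx pod lxlve twrj nab mvs yknax kqz
Hunk 6: at line 4 remove [mvs] add [yjt,awtuo,uevhh] -> 10 lines: qvrrx pod lxlve twrj nab yjt awtuo uevhh yknax kqz
Hunk 7: at line 2 remove [twrj,nab,yjt] add [wnfo,wss,odg] -> 10 lines: qvrrx pod lxlve wnfo wss odg awtuo uevhh yknax kqz
Final line count: 10

Answer: 10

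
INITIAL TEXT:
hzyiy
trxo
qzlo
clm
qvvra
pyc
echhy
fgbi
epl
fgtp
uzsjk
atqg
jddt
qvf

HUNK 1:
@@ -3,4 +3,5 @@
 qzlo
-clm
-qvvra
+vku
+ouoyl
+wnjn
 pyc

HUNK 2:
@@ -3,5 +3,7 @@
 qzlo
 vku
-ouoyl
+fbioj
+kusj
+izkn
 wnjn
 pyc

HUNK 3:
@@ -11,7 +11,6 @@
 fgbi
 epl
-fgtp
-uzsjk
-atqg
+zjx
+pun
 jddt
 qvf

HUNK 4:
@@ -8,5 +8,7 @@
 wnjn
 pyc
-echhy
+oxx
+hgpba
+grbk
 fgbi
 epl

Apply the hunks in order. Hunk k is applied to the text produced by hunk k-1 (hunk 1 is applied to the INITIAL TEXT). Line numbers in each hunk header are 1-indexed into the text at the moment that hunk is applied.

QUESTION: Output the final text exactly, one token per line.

Answer: hzyiy
trxo
qzlo
vku
fbioj
kusj
izkn
wnjn
pyc
oxx
hgpba
grbk
fgbi
epl
zjx
pun
jddt
qvf

Derivation:
Hunk 1: at line 3 remove [clm,qvvra] add [vku,ouoyl,wnjn] -> 15 lines: hzyiy trxo qzlo vku ouoyl wnjn pyc echhy fgbi epl fgtp uzsjk atqg jddt qvf
Hunk 2: at line 3 remove [ouoyl] add [fbioj,kusj,izkn] -> 17 lines: hzyiy trxo qzlo vku fbioj kusj izkn wnjn pyc echhy fgbi epl fgtp uzsjk atqg jddt qvf
Hunk 3: at line 11 remove [fgtp,uzsjk,atqg] add [zjx,pun] -> 16 lines: hzyiy trxo qzlo vku fbioj kusj izkn wnjn pyc echhy fgbi epl zjx pun jddt qvf
Hunk 4: at line 8 remove [echhy] add [oxx,hgpba,grbk] -> 18 lines: hzyiy trxo qzlo vku fbioj kusj izkn wnjn pyc oxx hgpba grbk fgbi epl zjx pun jddt qvf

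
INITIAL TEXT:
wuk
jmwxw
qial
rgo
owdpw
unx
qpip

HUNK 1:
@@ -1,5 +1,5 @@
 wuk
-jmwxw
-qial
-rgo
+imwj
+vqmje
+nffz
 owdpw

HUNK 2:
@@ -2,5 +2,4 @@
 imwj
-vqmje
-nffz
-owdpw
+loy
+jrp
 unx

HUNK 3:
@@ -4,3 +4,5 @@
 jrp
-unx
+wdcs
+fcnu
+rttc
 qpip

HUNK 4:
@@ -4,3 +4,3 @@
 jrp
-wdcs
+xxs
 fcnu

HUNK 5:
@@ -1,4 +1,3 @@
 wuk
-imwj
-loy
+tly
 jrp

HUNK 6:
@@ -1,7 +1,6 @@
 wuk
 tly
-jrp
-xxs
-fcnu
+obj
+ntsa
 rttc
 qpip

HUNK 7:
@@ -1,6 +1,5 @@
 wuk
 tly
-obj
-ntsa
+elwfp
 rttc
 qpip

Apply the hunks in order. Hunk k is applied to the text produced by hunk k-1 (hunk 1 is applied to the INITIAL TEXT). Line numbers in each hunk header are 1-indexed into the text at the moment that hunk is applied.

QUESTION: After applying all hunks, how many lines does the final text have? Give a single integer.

Hunk 1: at line 1 remove [jmwxw,qial,rgo] add [imwj,vqmje,nffz] -> 7 lines: wuk imwj vqmje nffz owdpw unx qpip
Hunk 2: at line 2 remove [vqmje,nffz,owdpw] add [loy,jrp] -> 6 lines: wuk imwj loy jrp unx qpip
Hunk 3: at line 4 remove [unx] add [wdcs,fcnu,rttc] -> 8 lines: wuk imwj loy jrp wdcs fcnu rttc qpip
Hunk 4: at line 4 remove [wdcs] add [xxs] -> 8 lines: wuk imwj loy jrp xxs fcnu rttc qpip
Hunk 5: at line 1 remove [imwj,loy] add [tly] -> 7 lines: wuk tly jrp xxs fcnu rttc qpip
Hunk 6: at line 1 remove [jrp,xxs,fcnu] add [obj,ntsa] -> 6 lines: wuk tly obj ntsa rttc qpip
Hunk 7: at line 1 remove [obj,ntsa] add [elwfp] -> 5 lines: wuk tly elwfp rttc qpip
Final line count: 5

Answer: 5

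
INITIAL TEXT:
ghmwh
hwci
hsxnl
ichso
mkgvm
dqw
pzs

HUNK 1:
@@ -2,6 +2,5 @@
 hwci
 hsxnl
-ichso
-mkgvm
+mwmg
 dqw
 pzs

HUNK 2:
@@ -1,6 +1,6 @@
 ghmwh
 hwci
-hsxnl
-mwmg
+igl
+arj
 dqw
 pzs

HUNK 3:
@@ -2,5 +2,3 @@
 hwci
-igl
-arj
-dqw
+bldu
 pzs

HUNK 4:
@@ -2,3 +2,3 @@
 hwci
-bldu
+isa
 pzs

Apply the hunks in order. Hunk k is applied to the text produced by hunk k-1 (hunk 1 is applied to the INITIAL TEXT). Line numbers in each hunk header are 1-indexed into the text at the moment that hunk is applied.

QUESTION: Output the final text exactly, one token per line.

Answer: ghmwh
hwci
isa
pzs

Derivation:
Hunk 1: at line 2 remove [ichso,mkgvm] add [mwmg] -> 6 lines: ghmwh hwci hsxnl mwmg dqw pzs
Hunk 2: at line 1 remove [hsxnl,mwmg] add [igl,arj] -> 6 lines: ghmwh hwci igl arj dqw pzs
Hunk 3: at line 2 remove [igl,arj,dqw] add [bldu] -> 4 lines: ghmwh hwci bldu pzs
Hunk 4: at line 2 remove [bldu] add [isa] -> 4 lines: ghmwh hwci isa pzs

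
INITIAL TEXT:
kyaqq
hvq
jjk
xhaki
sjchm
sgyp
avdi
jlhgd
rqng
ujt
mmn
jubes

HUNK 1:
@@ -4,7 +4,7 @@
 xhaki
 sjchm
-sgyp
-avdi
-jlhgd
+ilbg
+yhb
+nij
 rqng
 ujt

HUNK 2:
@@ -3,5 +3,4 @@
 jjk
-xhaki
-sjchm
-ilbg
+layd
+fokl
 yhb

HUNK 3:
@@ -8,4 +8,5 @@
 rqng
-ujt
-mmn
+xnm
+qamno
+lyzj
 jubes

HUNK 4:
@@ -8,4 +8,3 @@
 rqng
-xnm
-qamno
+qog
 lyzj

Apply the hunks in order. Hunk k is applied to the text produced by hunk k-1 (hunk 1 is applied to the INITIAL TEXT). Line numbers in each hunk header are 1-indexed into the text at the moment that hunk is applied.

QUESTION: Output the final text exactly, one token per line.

Answer: kyaqq
hvq
jjk
layd
fokl
yhb
nij
rqng
qog
lyzj
jubes

Derivation:
Hunk 1: at line 4 remove [sgyp,avdi,jlhgd] add [ilbg,yhb,nij] -> 12 lines: kyaqq hvq jjk xhaki sjchm ilbg yhb nij rqng ujt mmn jubes
Hunk 2: at line 3 remove [xhaki,sjchm,ilbg] add [layd,fokl] -> 11 lines: kyaqq hvq jjk layd fokl yhb nij rqng ujt mmn jubes
Hunk 3: at line 8 remove [ujt,mmn] add [xnm,qamno,lyzj] -> 12 lines: kyaqq hvq jjk layd fokl yhb nij rqng xnm qamno lyzj jubes
Hunk 4: at line 8 remove [xnm,qamno] add [qog] -> 11 lines: kyaqq hvq jjk layd fokl yhb nij rqng qog lyzj jubes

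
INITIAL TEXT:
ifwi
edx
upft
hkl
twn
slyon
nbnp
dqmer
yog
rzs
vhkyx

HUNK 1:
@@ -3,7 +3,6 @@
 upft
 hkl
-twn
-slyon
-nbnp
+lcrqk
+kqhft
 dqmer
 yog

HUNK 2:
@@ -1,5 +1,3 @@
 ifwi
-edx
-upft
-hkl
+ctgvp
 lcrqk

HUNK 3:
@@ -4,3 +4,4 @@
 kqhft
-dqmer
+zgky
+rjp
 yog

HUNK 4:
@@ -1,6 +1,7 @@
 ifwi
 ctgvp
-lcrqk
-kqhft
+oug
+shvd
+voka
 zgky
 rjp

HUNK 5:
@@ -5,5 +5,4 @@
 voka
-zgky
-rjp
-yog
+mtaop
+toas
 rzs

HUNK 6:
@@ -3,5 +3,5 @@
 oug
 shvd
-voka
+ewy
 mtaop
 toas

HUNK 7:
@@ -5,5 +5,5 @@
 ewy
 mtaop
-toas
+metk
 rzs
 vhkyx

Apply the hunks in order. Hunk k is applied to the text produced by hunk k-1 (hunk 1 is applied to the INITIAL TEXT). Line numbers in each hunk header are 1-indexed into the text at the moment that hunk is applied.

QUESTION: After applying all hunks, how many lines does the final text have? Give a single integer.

Hunk 1: at line 3 remove [twn,slyon,nbnp] add [lcrqk,kqhft] -> 10 lines: ifwi edx upft hkl lcrqk kqhft dqmer yog rzs vhkyx
Hunk 2: at line 1 remove [edx,upft,hkl] add [ctgvp] -> 8 lines: ifwi ctgvp lcrqk kqhft dqmer yog rzs vhkyx
Hunk 3: at line 4 remove [dqmer] add [zgky,rjp] -> 9 lines: ifwi ctgvp lcrqk kqhft zgky rjp yog rzs vhkyx
Hunk 4: at line 1 remove [lcrqk,kqhft] add [oug,shvd,voka] -> 10 lines: ifwi ctgvp oug shvd voka zgky rjp yog rzs vhkyx
Hunk 5: at line 5 remove [zgky,rjp,yog] add [mtaop,toas] -> 9 lines: ifwi ctgvp oug shvd voka mtaop toas rzs vhkyx
Hunk 6: at line 3 remove [voka] add [ewy] -> 9 lines: ifwi ctgvp oug shvd ewy mtaop toas rzs vhkyx
Hunk 7: at line 5 remove [toas] add [metk] -> 9 lines: ifwi ctgvp oug shvd ewy mtaop metk rzs vhkyx
Final line count: 9

Answer: 9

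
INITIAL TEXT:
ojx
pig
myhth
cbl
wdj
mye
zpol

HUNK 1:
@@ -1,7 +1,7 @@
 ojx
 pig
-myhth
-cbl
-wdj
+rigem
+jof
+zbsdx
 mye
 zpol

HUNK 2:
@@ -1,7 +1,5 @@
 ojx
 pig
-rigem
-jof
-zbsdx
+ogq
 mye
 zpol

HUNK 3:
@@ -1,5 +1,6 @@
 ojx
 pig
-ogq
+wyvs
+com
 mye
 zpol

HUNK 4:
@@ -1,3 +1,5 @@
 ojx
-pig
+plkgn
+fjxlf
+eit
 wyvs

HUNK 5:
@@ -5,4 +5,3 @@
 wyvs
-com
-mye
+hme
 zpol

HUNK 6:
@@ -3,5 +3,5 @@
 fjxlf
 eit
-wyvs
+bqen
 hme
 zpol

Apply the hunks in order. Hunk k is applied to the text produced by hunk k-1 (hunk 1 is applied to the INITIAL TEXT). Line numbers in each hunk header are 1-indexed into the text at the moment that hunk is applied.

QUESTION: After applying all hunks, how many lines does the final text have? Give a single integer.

Answer: 7

Derivation:
Hunk 1: at line 1 remove [myhth,cbl,wdj] add [rigem,jof,zbsdx] -> 7 lines: ojx pig rigem jof zbsdx mye zpol
Hunk 2: at line 1 remove [rigem,jof,zbsdx] add [ogq] -> 5 lines: ojx pig ogq mye zpol
Hunk 3: at line 1 remove [ogq] add [wyvs,com] -> 6 lines: ojx pig wyvs com mye zpol
Hunk 4: at line 1 remove [pig] add [plkgn,fjxlf,eit] -> 8 lines: ojx plkgn fjxlf eit wyvs com mye zpol
Hunk 5: at line 5 remove [com,mye] add [hme] -> 7 lines: ojx plkgn fjxlf eit wyvs hme zpol
Hunk 6: at line 3 remove [wyvs] add [bqen] -> 7 lines: ojx plkgn fjxlf eit bqen hme zpol
Final line count: 7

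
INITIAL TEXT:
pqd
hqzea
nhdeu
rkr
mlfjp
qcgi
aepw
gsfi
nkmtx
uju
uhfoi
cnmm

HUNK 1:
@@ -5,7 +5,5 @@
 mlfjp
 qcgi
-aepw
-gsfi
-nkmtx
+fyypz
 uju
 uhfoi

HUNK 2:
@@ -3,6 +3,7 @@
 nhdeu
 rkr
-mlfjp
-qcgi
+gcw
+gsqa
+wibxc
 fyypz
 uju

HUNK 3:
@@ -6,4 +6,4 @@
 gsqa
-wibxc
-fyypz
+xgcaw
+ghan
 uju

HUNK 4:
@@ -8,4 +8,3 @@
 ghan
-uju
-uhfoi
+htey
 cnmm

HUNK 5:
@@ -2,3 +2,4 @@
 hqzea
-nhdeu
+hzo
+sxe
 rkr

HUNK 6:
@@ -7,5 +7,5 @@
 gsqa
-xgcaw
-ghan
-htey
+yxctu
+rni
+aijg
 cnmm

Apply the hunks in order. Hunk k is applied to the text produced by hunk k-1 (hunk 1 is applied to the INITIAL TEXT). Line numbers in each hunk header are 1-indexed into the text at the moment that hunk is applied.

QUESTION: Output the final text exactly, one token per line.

Hunk 1: at line 5 remove [aepw,gsfi,nkmtx] add [fyypz] -> 10 lines: pqd hqzea nhdeu rkr mlfjp qcgi fyypz uju uhfoi cnmm
Hunk 2: at line 3 remove [mlfjp,qcgi] add [gcw,gsqa,wibxc] -> 11 lines: pqd hqzea nhdeu rkr gcw gsqa wibxc fyypz uju uhfoi cnmm
Hunk 3: at line 6 remove [wibxc,fyypz] add [xgcaw,ghan] -> 11 lines: pqd hqzea nhdeu rkr gcw gsqa xgcaw ghan uju uhfoi cnmm
Hunk 4: at line 8 remove [uju,uhfoi] add [htey] -> 10 lines: pqd hqzea nhdeu rkr gcw gsqa xgcaw ghan htey cnmm
Hunk 5: at line 2 remove [nhdeu] add [hzo,sxe] -> 11 lines: pqd hqzea hzo sxe rkr gcw gsqa xgcaw ghan htey cnmm
Hunk 6: at line 7 remove [xgcaw,ghan,htey] add [yxctu,rni,aijg] -> 11 lines: pqd hqzea hzo sxe rkr gcw gsqa yxctu rni aijg cnmm

Answer: pqd
hqzea
hzo
sxe
rkr
gcw
gsqa
yxctu
rni
aijg
cnmm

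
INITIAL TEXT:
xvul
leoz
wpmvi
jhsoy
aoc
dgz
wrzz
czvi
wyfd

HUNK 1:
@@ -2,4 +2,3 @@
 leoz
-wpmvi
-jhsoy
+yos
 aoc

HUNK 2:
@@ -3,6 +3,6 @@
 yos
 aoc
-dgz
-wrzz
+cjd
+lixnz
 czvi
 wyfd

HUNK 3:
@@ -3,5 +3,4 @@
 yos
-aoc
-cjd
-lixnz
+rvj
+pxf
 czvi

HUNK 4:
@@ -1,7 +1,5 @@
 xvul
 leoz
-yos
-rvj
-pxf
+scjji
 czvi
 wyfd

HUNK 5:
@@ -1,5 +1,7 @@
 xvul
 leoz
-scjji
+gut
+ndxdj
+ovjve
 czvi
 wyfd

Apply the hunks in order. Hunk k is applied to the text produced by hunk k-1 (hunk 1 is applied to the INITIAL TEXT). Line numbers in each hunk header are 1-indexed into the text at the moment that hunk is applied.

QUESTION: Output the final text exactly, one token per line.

Answer: xvul
leoz
gut
ndxdj
ovjve
czvi
wyfd

Derivation:
Hunk 1: at line 2 remove [wpmvi,jhsoy] add [yos] -> 8 lines: xvul leoz yos aoc dgz wrzz czvi wyfd
Hunk 2: at line 3 remove [dgz,wrzz] add [cjd,lixnz] -> 8 lines: xvul leoz yos aoc cjd lixnz czvi wyfd
Hunk 3: at line 3 remove [aoc,cjd,lixnz] add [rvj,pxf] -> 7 lines: xvul leoz yos rvj pxf czvi wyfd
Hunk 4: at line 1 remove [yos,rvj,pxf] add [scjji] -> 5 lines: xvul leoz scjji czvi wyfd
Hunk 5: at line 1 remove [scjji] add [gut,ndxdj,ovjve] -> 7 lines: xvul leoz gut ndxdj ovjve czvi wyfd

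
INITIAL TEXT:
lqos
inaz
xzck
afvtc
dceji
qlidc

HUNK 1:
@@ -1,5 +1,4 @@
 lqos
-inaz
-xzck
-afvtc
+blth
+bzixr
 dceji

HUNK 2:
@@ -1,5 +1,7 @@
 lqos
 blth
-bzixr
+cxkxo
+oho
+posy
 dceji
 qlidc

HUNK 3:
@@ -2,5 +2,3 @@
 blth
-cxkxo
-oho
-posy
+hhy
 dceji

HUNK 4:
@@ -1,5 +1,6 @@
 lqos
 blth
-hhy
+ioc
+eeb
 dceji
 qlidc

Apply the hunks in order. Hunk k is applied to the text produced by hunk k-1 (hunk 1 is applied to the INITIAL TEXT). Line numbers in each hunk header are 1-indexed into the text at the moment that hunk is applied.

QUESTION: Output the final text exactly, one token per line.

Answer: lqos
blth
ioc
eeb
dceji
qlidc

Derivation:
Hunk 1: at line 1 remove [inaz,xzck,afvtc] add [blth,bzixr] -> 5 lines: lqos blth bzixr dceji qlidc
Hunk 2: at line 1 remove [bzixr] add [cxkxo,oho,posy] -> 7 lines: lqos blth cxkxo oho posy dceji qlidc
Hunk 3: at line 2 remove [cxkxo,oho,posy] add [hhy] -> 5 lines: lqos blth hhy dceji qlidc
Hunk 4: at line 1 remove [hhy] add [ioc,eeb] -> 6 lines: lqos blth ioc eeb dceji qlidc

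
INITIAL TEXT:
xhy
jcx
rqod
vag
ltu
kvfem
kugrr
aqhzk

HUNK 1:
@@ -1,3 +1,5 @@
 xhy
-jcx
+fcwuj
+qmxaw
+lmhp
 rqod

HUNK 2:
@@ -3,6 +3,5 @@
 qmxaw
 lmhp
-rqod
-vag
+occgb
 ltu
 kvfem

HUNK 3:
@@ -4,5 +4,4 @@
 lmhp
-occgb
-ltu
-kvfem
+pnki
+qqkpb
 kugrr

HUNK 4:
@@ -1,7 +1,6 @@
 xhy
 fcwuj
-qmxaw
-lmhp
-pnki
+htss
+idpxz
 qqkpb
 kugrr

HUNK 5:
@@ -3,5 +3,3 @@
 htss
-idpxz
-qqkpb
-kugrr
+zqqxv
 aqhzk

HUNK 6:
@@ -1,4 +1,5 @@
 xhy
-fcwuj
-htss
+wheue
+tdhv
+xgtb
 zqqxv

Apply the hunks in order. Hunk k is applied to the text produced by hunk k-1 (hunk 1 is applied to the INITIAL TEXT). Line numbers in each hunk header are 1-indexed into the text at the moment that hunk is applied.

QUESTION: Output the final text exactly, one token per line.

Answer: xhy
wheue
tdhv
xgtb
zqqxv
aqhzk

Derivation:
Hunk 1: at line 1 remove [jcx] add [fcwuj,qmxaw,lmhp] -> 10 lines: xhy fcwuj qmxaw lmhp rqod vag ltu kvfem kugrr aqhzk
Hunk 2: at line 3 remove [rqod,vag] add [occgb] -> 9 lines: xhy fcwuj qmxaw lmhp occgb ltu kvfem kugrr aqhzk
Hunk 3: at line 4 remove [occgb,ltu,kvfem] add [pnki,qqkpb] -> 8 lines: xhy fcwuj qmxaw lmhp pnki qqkpb kugrr aqhzk
Hunk 4: at line 1 remove [qmxaw,lmhp,pnki] add [htss,idpxz] -> 7 lines: xhy fcwuj htss idpxz qqkpb kugrr aqhzk
Hunk 5: at line 3 remove [idpxz,qqkpb,kugrr] add [zqqxv] -> 5 lines: xhy fcwuj htss zqqxv aqhzk
Hunk 6: at line 1 remove [fcwuj,htss] add [wheue,tdhv,xgtb] -> 6 lines: xhy wheue tdhv xgtb zqqxv aqhzk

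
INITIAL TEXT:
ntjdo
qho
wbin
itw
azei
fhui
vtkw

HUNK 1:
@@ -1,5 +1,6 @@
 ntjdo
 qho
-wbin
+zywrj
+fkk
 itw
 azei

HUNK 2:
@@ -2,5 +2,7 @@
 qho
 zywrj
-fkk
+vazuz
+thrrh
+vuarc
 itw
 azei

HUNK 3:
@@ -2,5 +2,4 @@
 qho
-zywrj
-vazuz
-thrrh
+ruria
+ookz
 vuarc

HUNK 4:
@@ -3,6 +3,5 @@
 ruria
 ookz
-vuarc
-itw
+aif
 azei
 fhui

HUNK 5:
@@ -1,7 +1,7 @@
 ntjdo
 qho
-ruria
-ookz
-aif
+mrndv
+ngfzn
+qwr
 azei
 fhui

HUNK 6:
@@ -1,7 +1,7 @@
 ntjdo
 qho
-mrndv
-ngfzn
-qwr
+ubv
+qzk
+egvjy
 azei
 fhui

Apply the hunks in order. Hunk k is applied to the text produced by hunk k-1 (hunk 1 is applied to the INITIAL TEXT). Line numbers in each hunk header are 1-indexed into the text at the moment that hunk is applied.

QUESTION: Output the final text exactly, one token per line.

Answer: ntjdo
qho
ubv
qzk
egvjy
azei
fhui
vtkw

Derivation:
Hunk 1: at line 1 remove [wbin] add [zywrj,fkk] -> 8 lines: ntjdo qho zywrj fkk itw azei fhui vtkw
Hunk 2: at line 2 remove [fkk] add [vazuz,thrrh,vuarc] -> 10 lines: ntjdo qho zywrj vazuz thrrh vuarc itw azei fhui vtkw
Hunk 3: at line 2 remove [zywrj,vazuz,thrrh] add [ruria,ookz] -> 9 lines: ntjdo qho ruria ookz vuarc itw azei fhui vtkw
Hunk 4: at line 3 remove [vuarc,itw] add [aif] -> 8 lines: ntjdo qho ruria ookz aif azei fhui vtkw
Hunk 5: at line 1 remove [ruria,ookz,aif] add [mrndv,ngfzn,qwr] -> 8 lines: ntjdo qho mrndv ngfzn qwr azei fhui vtkw
Hunk 6: at line 1 remove [mrndv,ngfzn,qwr] add [ubv,qzk,egvjy] -> 8 lines: ntjdo qho ubv qzk egvjy azei fhui vtkw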